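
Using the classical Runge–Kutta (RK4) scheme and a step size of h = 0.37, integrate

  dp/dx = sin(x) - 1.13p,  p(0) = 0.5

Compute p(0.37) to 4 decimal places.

0.3884

RK4: k1 = f(x_n, p_n); k2 = f(x_n + h/2, p_n + (h/2)·k1); k3 = f(x_n + h/2, p_n + (h/2)·k2); k4 = f(x_n + h, p_n + h·k3); p_{n+1} = p_n + (h/6)·(k1 + 2k2 + 2k3 + k4).
x=0.000000, p=0.500000:
  k1 = f(0.000000, 0.500000) = -0.565000
  k2 = f(0.185000, 0.395475) = -0.262940
  k3 = f(0.185000, 0.451356) = -0.326086
  k4 = f(0.370000, 0.379348) = -0.067048
  p ← 0.500000 + (0.37/6)·(k1 + 2k2 + 2k3 + k4) = 0.388377
p(0.37) ≈ 0.3884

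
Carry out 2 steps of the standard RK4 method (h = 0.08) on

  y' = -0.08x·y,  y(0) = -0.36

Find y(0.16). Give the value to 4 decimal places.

-0.3596

RK4: k1 = f(x_n, y_n); k2 = f(x_n + h/2, y_n + (h/2)·k1); k3 = f(x_n + h/2, y_n + (h/2)·k2); k4 = f(x_n + h, y_n + h·k3); y_{n+1} = y_n + (h/6)·(k1 + 2k2 + 2k3 + k4).
x=0.000000, y=-0.360000:
  k1 = f(0.000000, -0.360000) = 0.000000
  k2 = f(0.040000, -0.360000) = 0.001152
  k3 = f(0.040000, -0.359954) = 0.001152
  k4 = f(0.080000, -0.359908) = 0.002303
  y ← -0.360000 + (0.08/6)·(k1 + 2k2 + 2k3 + k4) = -0.359908
x=0.080000, y=-0.359908:
  k1 = f(0.080000, -0.359908) = 0.002303
  k2 = f(0.120000, -0.359816) = 0.003454
  k3 = f(0.120000, -0.359770) = 0.003454
  k4 = f(0.160000, -0.359632) = 0.004603
  y ← -0.359908 + (0.08/6)·(k1 + 2k2 + 2k3 + k4) = -0.359632
y(0.16) ≈ -0.3596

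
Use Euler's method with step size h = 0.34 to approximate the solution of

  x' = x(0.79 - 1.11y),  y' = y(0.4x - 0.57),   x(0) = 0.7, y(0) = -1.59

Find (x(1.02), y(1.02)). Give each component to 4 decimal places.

Euler on (x,y): x_{n+1} = x_n + h·x', y_{n+1} = y_n + h·y'.
0.000000: (0.700000, -1.590000); f=(1.788430, 0.461100) → (1.308066, -1.433226)
0.340000: (1.308066, -1.433226); f=(3.114350, 0.067037) → (2.366945, -1.410433)
0.680000: (2.366945, -1.410433); f=(5.575531, -0.531420) → (4.262626, -1.591116)
(x(1.02), y(1.02)) ≈ (4.2626, -1.5911)

4.2626, -1.5911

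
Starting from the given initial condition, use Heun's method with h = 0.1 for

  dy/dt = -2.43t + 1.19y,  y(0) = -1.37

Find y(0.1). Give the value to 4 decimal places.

Heun: k1 = f(t_n, y_n); k2 = f(t_n + h, y_n + h·k1); y_{n+1} = y_n + (h/2)·(k1 + k2).
t=0.000000, y=-1.370000:
  k1 = f(0.000000, -1.370000) = -1.630300
  k2 = f(0.100000, -1.533030) = -2.067306
  y ← -1.370000 + (0.1/2)·(-1.630300 + (-2.067306)) = -1.554880
y(0.1) ≈ -1.5549

-1.5549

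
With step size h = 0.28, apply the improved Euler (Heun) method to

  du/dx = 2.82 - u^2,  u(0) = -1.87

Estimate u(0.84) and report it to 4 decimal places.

-6.8162

Heun: k1 = f(x_n, u_n); k2 = f(x_n + h, u_n + h·k1); u_{n+1} = u_n + (h/2)·(k1 + k2).
x=0.000000, u=-1.870000:
  k1 = f(0.000000, -1.870000) = -0.676900
  k2 = f(0.280000, -2.059532) = -1.421672
  u ← -1.870000 + (0.28/2)·(-0.676900 + (-1.421672)) = -2.163800
x=0.280000, u=-2.163800:
  k1 = f(0.280000, -2.163800) = -1.862031
  k2 = f(0.560000, -2.685169) = -4.390131
  u ← -2.163800 + (0.28/2)·(-1.862031 + (-4.390131)) = -3.039103
x=0.560000, u=-3.039103:
  k1 = f(0.560000, -3.039103) = -6.416146
  k2 = f(0.840000, -4.835623) = -20.563255
  u ← -3.039103 + (0.28/2)·(-6.416146 + (-20.563255)) = -6.816219
u(0.84) ≈ -6.8162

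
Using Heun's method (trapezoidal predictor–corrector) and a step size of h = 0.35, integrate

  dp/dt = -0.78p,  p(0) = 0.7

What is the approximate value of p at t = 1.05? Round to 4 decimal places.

0.3125

Heun: k1 = f(t_n, p_n); k2 = f(t_n + h, p_n + h·k1); p_{n+1} = p_n + (h/2)·(k1 + k2).
t=0.000000, p=0.700000:
  k1 = f(0.000000, 0.700000) = -0.546000
  k2 = f(0.350000, 0.508900) = -0.396942
  p ← 0.700000 + (0.35/2)·(-0.546000 + (-0.396942)) = 0.534985
t=0.350000, p=0.534985:
  k1 = f(0.350000, 0.534985) = -0.417288
  k2 = f(0.700000, 0.388934) = -0.303369
  p ← 0.534985 + (0.35/2)·(-0.417288 + (-0.303369)) = 0.408870
t=0.700000, p=0.408870:
  k1 = f(0.700000, 0.408870) = -0.318919
  k2 = f(1.050000, 0.297249) = -0.231854
  p ← 0.408870 + (0.35/2)·(-0.318919 + (-0.231854)) = 0.312485
p(1.05) ≈ 0.3125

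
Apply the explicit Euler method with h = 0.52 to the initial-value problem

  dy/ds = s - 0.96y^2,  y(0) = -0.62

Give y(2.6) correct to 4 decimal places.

0.9236

Euler: y_{n+1} = y_n + h·f(s_n, y_n).
s=0.000000, y=-0.620000: f=-0.369024 → y ← -0.620000 + 0.52·(-0.369024) = -0.811892
s=0.520000, y=-0.811892: f=-0.112803 → y ← -0.811892 + 0.52·(-0.112803) = -0.870550
s=1.040000, y=-0.870550: f=0.312457 → y ← -0.870550 + 0.52·0.312457 = -0.708072
s=1.560000, y=-0.708072: f=1.078689 → y ← -0.708072 + 0.52·1.078689 = -0.147154
s=2.080000, y=-0.147154: f=2.059212 → y ← -0.147154 + 0.52·2.059212 = 0.923636
y(2.6) ≈ 0.9236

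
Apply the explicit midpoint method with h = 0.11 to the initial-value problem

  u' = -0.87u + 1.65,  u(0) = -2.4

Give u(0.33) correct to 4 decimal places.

-1.3293

Midpoint: k1 = f(x_n, u_n); k2 = f(x_n + h/2, u_n + (h/2)·k1); u_{n+1} = u_n + h·k2.
x=0.000000, u=-2.400000:
  k1 = f(0.000000, -2.400000) = 3.738000
  k2 = f(0.055000, -2.194410) = 3.559137
  u ← -2.400000 + 0.11·3.559137 = -2.008495
x=0.110000, u=-2.008495:
  k1 = f(0.110000, -2.008495) = 3.397391
  k2 = f(0.165000, -1.821638) = 3.234825
  u ← -2.008495 + 0.11·3.234825 = -1.652664
x=0.220000, u=-1.652664:
  k1 = f(0.220000, -1.652664) = 3.087818
  k2 = f(0.275000, -1.482834) = 2.940066
  u ← -1.652664 + 0.11·2.940066 = -1.329257
u(0.33) ≈ -1.3293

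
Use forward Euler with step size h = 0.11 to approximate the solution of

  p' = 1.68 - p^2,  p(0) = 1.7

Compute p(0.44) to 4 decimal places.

Euler: p_{n+1} = p_n + h·f(x_n, p_n).
x=0.000000, p=1.700000: f=-1.210000 → p ← 1.700000 + 0.11·(-1.210000) = 1.566900
x=0.110000, p=1.566900: f=-0.775176 → p ← 1.566900 + 0.11·(-0.775176) = 1.481631
x=0.220000, p=1.481631: f=-0.515229 → p ← 1.481631 + 0.11·(-0.515229) = 1.424955
x=0.330000, p=1.424955: f=-0.350498 → p ← 1.424955 + 0.11·(-0.350498) = 1.386401
p(0.44) ≈ 1.3864

1.3864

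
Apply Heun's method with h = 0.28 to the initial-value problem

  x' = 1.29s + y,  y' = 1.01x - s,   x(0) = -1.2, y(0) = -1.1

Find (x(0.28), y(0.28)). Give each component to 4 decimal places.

Heun on (x,y): k1 = f(s_n, state_n); k2 = f(s_n + h, state_n + h·k1); state_{n+1} = state_n + (h/2)·(k1 + k2).
0.000000: (-1.200000, -1.100000)
  k1 = (-1.100000, -1.212000)
  predictor → (-1.508000, -1.439360)
  k2 = (-1.078160, -1.803080)
  → (-1.504942, -1.522111)
(x(0.28), y(0.28)) ≈ (-1.5049, -1.5221)

-1.5049, -1.5221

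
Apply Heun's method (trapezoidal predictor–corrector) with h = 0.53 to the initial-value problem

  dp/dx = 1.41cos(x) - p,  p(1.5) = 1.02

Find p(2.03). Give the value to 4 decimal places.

Heun: k1 = f(x_n, p_n); k2 = f(x_n + h, p_n + h·k1); p_{n+1} = p_n + (h/2)·(k1 + k2).
x=1.500000, p=1.020000:
  k1 = f(1.500000, 1.020000) = -0.920261
  k2 = f(2.030000, 0.532262) = -1.157222
  p ← 1.020000 + (0.53/2)·(-0.920261 + (-1.157222)) = 0.469467
p(2.03) ≈ 0.4695

0.4695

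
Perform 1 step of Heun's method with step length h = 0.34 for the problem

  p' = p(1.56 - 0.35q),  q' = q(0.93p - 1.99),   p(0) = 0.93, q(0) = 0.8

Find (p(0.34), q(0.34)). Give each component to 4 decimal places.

1.4471, 0.5841

Heun on (p,q): k1 = f(t_n, state_n); k2 = f(t_n + h, state_n + h·k1); state_{n+1} = state_n + (h/2)·(k1 + k2).
0.000000: (0.930000, 0.800000)
  k1 = (1.190400, -0.900080)
  predictor → (1.334736, 0.493973)
  k2 = (1.851425, -0.369835)
  → (1.447110, 0.584114)
(p(0.34), q(0.34)) ≈ (1.4471, 0.5841)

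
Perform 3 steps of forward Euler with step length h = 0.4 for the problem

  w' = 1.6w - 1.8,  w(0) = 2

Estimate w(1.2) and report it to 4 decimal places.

4.9846

Euler: w_{n+1} = w_n + h·f(t_n, w_n).
t=0.000000, w=2.000000: f=1.400000 → w ← 2.000000 + 0.4·1.400000 = 2.560000
t=0.400000, w=2.560000: f=2.296000 → w ← 2.560000 + 0.4·2.296000 = 3.478400
t=0.800000, w=3.478400: f=3.765440 → w ← 3.478400 + 0.4·3.765440 = 4.984576
w(1.2) ≈ 4.9846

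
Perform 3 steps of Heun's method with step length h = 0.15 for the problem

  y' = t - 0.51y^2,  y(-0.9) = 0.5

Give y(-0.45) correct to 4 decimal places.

0.1715

Heun: k1 = f(t_n, y_n); k2 = f(t_n + h, y_n + h·k1); y_{n+1} = y_n + (h/2)·(k1 + k2).
t=-0.900000, y=0.500000:
  k1 = f(-0.900000, 0.500000) = -1.027500
  k2 = f(-0.750000, 0.345875) = -0.811011
  y ← 0.500000 + (0.15/2)·(-1.027500 + (-0.811011)) = 0.362112
t=-0.750000, y=0.362112:
  k1 = f(-0.750000, 0.362112) = -0.816874
  k2 = f(-0.600000, 0.239581) = -0.629273
  y ← 0.362112 + (0.15/2)·(-0.816874 + (-0.629273)) = 0.253651
t=-0.600000, y=0.253651:
  k1 = f(-0.600000, 0.253651) = -0.632813
  k2 = f(-0.450000, 0.158729) = -0.462849
  y ← 0.253651 + (0.15/2)·(-0.632813 + (-0.462849)) = 0.171476
y(-0.45) ≈ 0.1715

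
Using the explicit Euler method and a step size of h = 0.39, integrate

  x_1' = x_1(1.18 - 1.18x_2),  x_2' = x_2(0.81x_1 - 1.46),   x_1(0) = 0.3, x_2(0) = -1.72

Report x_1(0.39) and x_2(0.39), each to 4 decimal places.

0.6755, -0.9036

Euler on (x_1,x_2): x_1_{n+1} = x_1_n + h·x_1', x_2_{n+1} = x_2_n + h·x_2'.
0.000000: (0.300000, -1.720000); f=(0.962880, 2.093240) → (0.675523, -0.903636)
(x_1(0.39), x_2(0.39)) ≈ (0.6755, -0.9036)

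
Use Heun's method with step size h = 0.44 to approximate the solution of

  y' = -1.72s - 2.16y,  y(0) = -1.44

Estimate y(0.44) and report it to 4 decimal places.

-0.8883

Heun: k1 = f(s_n, y_n); k2 = f(s_n + h, y_n + h·k1); y_{n+1} = y_n + (h/2)·(k1 + k2).
s=0.000000, y=-1.440000:
  k1 = f(0.000000, -1.440000) = 3.110400
  k2 = f(0.440000, -0.071424) = -0.602524
  y ← -1.440000 + (0.44/2)·(3.110400 + (-0.602524)) = -0.888267
y(0.44) ≈ -0.8883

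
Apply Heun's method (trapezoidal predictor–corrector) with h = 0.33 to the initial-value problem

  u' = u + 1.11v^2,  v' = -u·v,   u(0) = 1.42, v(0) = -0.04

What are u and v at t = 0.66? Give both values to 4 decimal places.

2.7225, -0.0126

Heun on (u,v): k1 = f(t_n, state_n); k2 = f(t_n + h, state_n + h·k1); state_{n+1} = state_n + (h/2)·(k1 + k2).
0.000000: (1.420000, -0.040000)
  k1 = (1.421776, 0.056800)
  predictor → (1.889186, -0.021256)
  k2 = (1.889688, 0.040157)
  → (1.966391, -0.024002)
0.330000: (1.966391, -0.024002)
  k1 = (1.967031, 0.047198)
  predictor → (2.615512, -0.008427)
  k2 = (2.615591, 0.022041)
  → (2.722524, -0.012578)
(u(0.66), v(0.66)) ≈ (2.7225, -0.0126)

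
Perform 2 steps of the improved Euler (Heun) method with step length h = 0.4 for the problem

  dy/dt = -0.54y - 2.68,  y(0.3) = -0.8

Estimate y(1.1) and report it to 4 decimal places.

-2.2496

Heun: k1 = f(t_n, y_n); k2 = f(t_n + h, y_n + h·k1); y_{n+1} = y_n + (h/2)·(k1 + k2).
t=0.300000, y=-0.800000:
  k1 = f(0.300000, -0.800000) = -2.248000
  k2 = f(0.700000, -1.699200) = -1.762432
  y ← -0.800000 + (0.4/2)·(-2.248000 + (-1.762432)) = -1.602086
t=0.700000, y=-1.602086:
  k1 = f(0.700000, -1.602086) = -1.814873
  k2 = f(1.100000, -2.328036) = -1.422861
  y ← -1.602086 + (0.4/2)·(-1.814873 + (-1.422861)) = -2.249633
y(1.1) ≈ -2.2496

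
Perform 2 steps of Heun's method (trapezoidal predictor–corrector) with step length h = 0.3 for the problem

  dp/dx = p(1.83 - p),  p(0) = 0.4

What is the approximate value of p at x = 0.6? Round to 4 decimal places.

Heun: k1 = f(x_n, p_n); k2 = f(x_n + h, p_n + h·k1); p_{n+1} = p_n + (h/2)·(k1 + k2).
x=0.000000, p=0.400000:
  k1 = f(0.000000, 0.400000) = 0.572000
  k2 = f(0.300000, 0.571600) = 0.719301
  p ← 0.400000 + (0.3/2)·(0.572000 + 0.719301) = 0.593695
x=0.300000, p=0.593695:
  k1 = f(0.300000, 0.593695) = 0.733988
  k2 = f(0.600000, 0.813892) = 0.827002
  p ← 0.593695 + (0.3/2)·(0.733988 + 0.827002) = 0.827844
p(0.6) ≈ 0.8278

0.8278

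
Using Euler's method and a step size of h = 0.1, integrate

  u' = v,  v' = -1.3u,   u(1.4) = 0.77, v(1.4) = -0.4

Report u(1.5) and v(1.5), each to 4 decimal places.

0.7300, -0.5001

Euler on (u,v): u_{n+1} = u_n + h·u', v_{n+1} = v_n + h·v'.
1.400000: (0.770000, -0.400000); f=(-0.400000, -1.001000) → (0.730000, -0.500100)
(u(1.5), v(1.5)) ≈ (0.7300, -0.5001)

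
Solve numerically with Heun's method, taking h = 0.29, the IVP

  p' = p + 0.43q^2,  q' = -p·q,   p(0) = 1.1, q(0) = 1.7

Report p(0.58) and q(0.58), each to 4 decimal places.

Heun on (p,q): k1 = f(x_n, state_n); k2 = f(x_n + h, state_n + h·k1); state_{n+1} = state_n + (h/2)·(k1 + k2).
0.000000: (1.100000, 1.700000)
  k1 = (2.342700, -1.870000)
  predictor → (1.779383, 1.157700)
  k2 = (2.355699, -2.059992)
  → (1.781268, 1.130151)
0.290000: (1.781268, 1.130151)
  k1 = (2.330482, -2.013102)
  predictor → (2.457108, 0.546352)
  k2 = (2.585463, -1.342445)
  → (2.494080, 0.643597)
(p(0.58), q(0.58)) ≈ (2.4941, 0.6436)

2.4941, 0.6436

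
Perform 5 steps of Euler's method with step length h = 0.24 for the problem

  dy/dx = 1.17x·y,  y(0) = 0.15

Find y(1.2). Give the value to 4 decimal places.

0.2773

Euler: y_{n+1} = y_n + h·f(x_n, y_n).
x=0.000000, y=0.150000: f=0.000000 → y ← 0.150000 + 0.24·0.000000 = 0.150000
x=0.240000, y=0.150000: f=0.042120 → y ← 0.150000 + 0.24·0.042120 = 0.160109
x=0.480000, y=0.160109: f=0.089917 → y ← 0.160109 + 0.24·0.089917 = 0.181689
x=0.720000, y=0.181689: f=0.153055 → y ← 0.181689 + 0.24·0.153055 = 0.218422
x=0.960000, y=0.218422: f=0.245332 → y ← 0.218422 + 0.24·0.245332 = 0.277302
y(1.2) ≈ 0.2773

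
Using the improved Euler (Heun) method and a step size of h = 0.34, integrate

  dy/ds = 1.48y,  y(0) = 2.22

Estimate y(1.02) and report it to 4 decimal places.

Heun: k1 = f(s_n, y_n); k2 = f(s_n + h, y_n + h·k1); y_{n+1} = y_n + (h/2)·(k1 + k2).
s=0.000000, y=2.220000:
  k1 = f(0.000000, 2.220000) = 3.285600
  k2 = f(0.340000, 3.337104) = 4.938914
  y ← 2.220000 + (0.34/2)·(3.285600 + 4.938914) = 3.618167
s=0.340000, y=3.618167:
  k1 = f(0.340000, 3.618167) = 5.354888
  k2 = f(0.680000, 5.438829) = 8.049467
  y ← 3.618167 + (0.34/2)·(5.354888 + 8.049467) = 5.896908
s=0.680000, y=5.896908:
  k1 = f(0.680000, 5.896908) = 8.727423
  k2 = f(1.020000, 8.864232) = 13.119063
  y ← 5.896908 + (0.34/2)·(8.727423 + 13.119063) = 9.610810
y(1.02) ≈ 9.6108

9.6108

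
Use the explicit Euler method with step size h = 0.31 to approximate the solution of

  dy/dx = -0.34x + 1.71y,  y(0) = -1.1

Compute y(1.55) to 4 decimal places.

-9.7763

Euler: y_{n+1} = y_n + h·f(x_n, y_n).
x=0.000000, y=-1.100000: f=-1.881000 → y ← -1.100000 + 0.31·(-1.881000) = -1.683110
x=0.310000, y=-1.683110: f=-2.983518 → y ← -1.683110 + 0.31·(-2.983518) = -2.608001
x=0.620000, y=-2.608001: f=-4.670481 → y ← -2.608001 + 0.31·(-4.670481) = -4.055850
x=0.930000, y=-4.055850: f=-7.251703 → y ← -4.055850 + 0.31·(-7.251703) = -6.303878
x=1.240000, y=-6.303878: f=-11.201231 → y ← -6.303878 + 0.31·(-11.201231) = -9.776259
y(1.55) ≈ -9.7763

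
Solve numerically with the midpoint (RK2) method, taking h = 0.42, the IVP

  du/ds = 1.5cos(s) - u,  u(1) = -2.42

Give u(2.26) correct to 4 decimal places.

Midpoint: k1 = f(s_n, u_n); k2 = f(s_n + h/2, u_n + (h/2)·k1); u_{n+1} = u_n + h·k2.
s=1.000000, u=-2.420000:
  k1 = f(1.000000, -2.420000) = 3.230453
  k2 = f(1.210000, -1.741605) = 2.271134
  u ← -2.420000 + 0.42·2.271134 = -1.466124
s=1.420000, u=-1.466124:
  k1 = f(1.420000, -1.466124) = 1.691462
  k2 = f(1.630000, -1.110917) = 1.022163
  u ← -1.466124 + 0.42·1.022163 = -1.036815
s=1.840000, u=-1.036815:
  k1 = f(1.840000, -1.036815) = 0.637869
  k2 = f(2.050000, -0.902863) = 0.211254
  u ← -1.036815 + 0.42·0.211254 = -0.948089
u(2.26) ≈ -0.9481

-0.9481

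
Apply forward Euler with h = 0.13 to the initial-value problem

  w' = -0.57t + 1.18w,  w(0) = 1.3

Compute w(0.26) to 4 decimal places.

1.7198

Euler: w_{n+1} = w_n + h·f(t_n, w_n).
t=0.000000, w=1.300000: f=1.534000 → w ← 1.300000 + 0.13·1.534000 = 1.499420
t=0.130000, w=1.499420: f=1.695216 → w ← 1.499420 + 0.13·1.695216 = 1.719798
w(0.26) ≈ 1.7198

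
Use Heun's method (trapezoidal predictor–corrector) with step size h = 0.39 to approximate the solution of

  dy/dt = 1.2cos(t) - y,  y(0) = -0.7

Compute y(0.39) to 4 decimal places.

Heun: k1 = f(t_n, y_n); k2 = f(t_n + h, y_n + h·k1); y_{n+1} = y_n + (h/2)·(k1 + k2).
t=0.000000, y=-0.700000:
  k1 = f(0.000000, -0.700000) = 1.900000
  k2 = f(0.390000, 0.041000) = 1.068891
  y ← -0.700000 + (0.39/2)·(1.900000 + 1.068891) = -0.121066
y(0.39) ≈ -0.1211

-0.1211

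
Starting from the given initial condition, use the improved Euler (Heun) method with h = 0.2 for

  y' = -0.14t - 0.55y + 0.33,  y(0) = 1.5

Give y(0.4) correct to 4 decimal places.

Heun: k1 = f(t_n, y_n); k2 = f(t_n + h, y_n + h·k1); y_{n+1} = y_n + (h/2)·(k1 + k2).
t=0.000000, y=1.500000:
  k1 = f(0.000000, 1.500000) = -0.495000
  k2 = f(0.200000, 1.401000) = -0.468550
  y ← 1.500000 + (0.2/2)·(-0.495000 + (-0.468550)) = 1.403645
t=0.200000, y=1.403645:
  k1 = f(0.200000, 1.403645) = -0.470005
  k2 = f(0.400000, 1.309644) = -0.446304
  y ← 1.403645 + (0.2/2)·(-0.470005 + (-0.446304)) = 1.312014
y(0.4) ≈ 1.3120

1.3120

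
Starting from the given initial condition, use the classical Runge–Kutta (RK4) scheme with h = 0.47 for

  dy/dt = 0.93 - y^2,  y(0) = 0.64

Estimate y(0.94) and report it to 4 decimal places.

RK4: k1 = f(t_n, y_n); k2 = f(t_n + h/2, y_n + (h/2)·k1); k3 = f(t_n + h/2, y_n + (h/2)·k2); k4 = f(t_n + h, y_n + h·k3); y_{n+1} = y_n + (h/6)·(k1 + 2k2 + 2k3 + k4).
t=0.000000, y=0.640000:
  k1 = f(0.000000, 0.640000) = 0.520400
  k2 = f(0.235000, 0.762294) = 0.348908
  k3 = f(0.235000, 0.721993) = 0.408726
  k4 = f(0.470000, 0.832101) = 0.237608
  y ← 0.640000 + (0.47/6)·(k1 + 2k2 + 2k3 + k4) = 0.818073
t=0.470000, y=0.818073:
  k1 = f(0.470000, 0.818073) = 0.260756
  k2 = f(0.705000, 0.879351) = 0.156742
  k3 = f(0.705000, 0.854908) = 0.199133
  k4 = f(0.940000, 0.911666) = 0.098866
  y ← 0.818073 + (0.47/6)·(k1 + 2k2 + 2k3 + k4) = 0.901997
y(0.94) ≈ 0.9020

0.9020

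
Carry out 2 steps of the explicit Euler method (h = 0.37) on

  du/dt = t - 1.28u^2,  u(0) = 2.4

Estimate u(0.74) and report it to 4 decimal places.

Euler: u_{n+1} = u_n + h·f(t_n, u_n).
t=0.000000, u=2.400000: f=-7.372800 → u ← 2.400000 + 0.37·(-7.372800) = -0.327936
t=0.370000, u=-0.327936: f=0.232346 → u ← -0.327936 + 0.37·0.232346 = -0.241968
u(0.74) ≈ -0.2420

-0.2420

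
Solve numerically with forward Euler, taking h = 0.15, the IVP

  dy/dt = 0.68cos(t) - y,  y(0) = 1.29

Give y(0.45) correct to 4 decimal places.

1.0491

Euler: y_{n+1} = y_n + h·f(t_n, y_n).
t=0.000000, y=1.290000: f=-0.610000 → y ← 1.290000 + 0.15·(-0.610000) = 1.198500
t=0.150000, y=1.198500: f=-0.526136 → y ← 1.198500 + 0.15·(-0.526136) = 1.119580
t=0.300000, y=1.119580: f=-0.469951 → y ← 1.119580 + 0.15·(-0.469951) = 1.049087
y(0.45) ≈ 1.0491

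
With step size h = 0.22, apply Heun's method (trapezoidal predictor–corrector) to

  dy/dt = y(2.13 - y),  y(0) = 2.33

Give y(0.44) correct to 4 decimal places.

2.2087

Heun: k1 = f(t_n, y_n); k2 = f(t_n + h, y_n + h·k1); y_{n+1} = y_n + (h/2)·(k1 + k2).
t=0.000000, y=2.330000:
  k1 = f(0.000000, 2.330000) = -0.466000
  k2 = f(0.220000, 2.227480) = -0.217135
  y ← 2.330000 + (0.22/2)·(-0.466000 + (-0.217135)) = 2.254855
t=0.220000, y=2.254855:
  k1 = f(0.220000, 2.254855) = -0.281530
  k2 = f(0.440000, 2.192919) = -0.137975
  y ← 2.254855 + (0.22/2)·(-0.281530 + (-0.137975)) = 2.208710
y(0.44) ≈ 2.2087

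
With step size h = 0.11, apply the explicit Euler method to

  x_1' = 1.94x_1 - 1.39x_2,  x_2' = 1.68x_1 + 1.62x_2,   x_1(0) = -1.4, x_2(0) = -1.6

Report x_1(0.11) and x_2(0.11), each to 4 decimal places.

-1.4541, -2.1438

Euler on (x_1,x_2): x_1_{n+1} = x_1_n + h·x_1', x_2_{n+1} = x_2_n + h·x_2'.
0.000000: (-1.400000, -1.600000); f=(-0.492000, -4.944000) → (-1.454120, -2.143840)
(x_1(0.11), x_2(0.11)) ≈ (-1.4541, -2.1438)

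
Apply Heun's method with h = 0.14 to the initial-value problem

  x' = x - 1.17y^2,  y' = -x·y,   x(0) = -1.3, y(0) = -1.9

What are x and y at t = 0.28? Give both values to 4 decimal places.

-3.9325, -3.5486

Heun on (x,y): k1 = f(t_n, state_n); k2 = f(t_n + h, state_n + h·k1); state_{n+1} = state_n + (h/2)·(k1 + k2).
0.000000: (-1.300000, -1.900000)
  k1 = (-5.523700, -2.470000)
  predictor → (-2.073318, -2.245800)
  k2 = (-7.974351, -4.656258)
  → (-2.244864, -2.398838)
0.140000: (-2.244864, -2.398838)
  k1 = (-8.977539, -5.385064)
  predictor → (-3.501719, -3.152747)
  k2 = (-15.131301, -11.040034)
  → (-3.932482, -3.548595)
(x(0.28), y(0.28)) ≈ (-3.9325, -3.5486)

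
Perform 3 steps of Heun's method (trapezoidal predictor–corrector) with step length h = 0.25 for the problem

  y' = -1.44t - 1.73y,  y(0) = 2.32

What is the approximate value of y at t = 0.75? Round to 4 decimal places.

Heun: k1 = f(t_n, y_n); k2 = f(t_n + h, y_n + h·k1); y_{n+1} = y_n + (h/2)·(k1 + k2).
t=0.000000, y=2.320000:
  k1 = f(0.000000, 2.320000) = -4.013600
  k2 = f(0.250000, 1.316600) = -2.637718
  y ← 2.320000 + (0.25/2)·(-4.013600 + (-2.637718)) = 1.488585
t=0.250000, y=1.488585:
  k1 = f(0.250000, 1.488585) = -2.935252
  k2 = f(0.500000, 0.754772) = -2.025756
  y ← 1.488585 + (0.25/2)·(-2.935252 + (-2.025756)) = 0.868459
t=0.500000, y=0.868459:
  k1 = f(0.500000, 0.868459) = -2.222434
  k2 = f(0.750000, 0.312851) = -1.621232
  y ← 0.868459 + (0.25/2)·(-2.222434 + (-1.621232)) = 0.388001
y(0.75) ≈ 0.3880

0.3880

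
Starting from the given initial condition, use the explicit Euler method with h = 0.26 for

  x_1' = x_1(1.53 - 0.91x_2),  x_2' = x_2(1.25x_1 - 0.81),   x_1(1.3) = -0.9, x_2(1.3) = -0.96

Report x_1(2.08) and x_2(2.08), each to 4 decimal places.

Euler on (x_1,x_2): x_1_{n+1} = x_1_n + h·x_1', x_2_{n+1} = x_2_n + h·x_2'.
1.300000: (-0.900000, -0.960000); f=(-2.163240, 1.857600) → (-1.462442, -0.477024)
1.560000: (-1.462442, -0.477024); f=(-2.872371, 1.258415) → (-2.209259, -0.149836)
1.820000: (-2.209259, -0.149836); f=(-3.681401, 0.535151) → (-3.166423, -0.010697)
(x_1(2.08), x_2(2.08)) ≈ (-3.1664, -0.0107)

-3.1664, -0.0107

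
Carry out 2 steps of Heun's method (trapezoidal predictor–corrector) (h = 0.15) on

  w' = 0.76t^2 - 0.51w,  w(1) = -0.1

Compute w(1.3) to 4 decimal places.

Heun: k1 = f(t_n, w_n); k2 = f(t_n + h, w_n + h·k1); w_{n+1} = w_n + (h/2)·(k1 + k2).
t=1.000000, w=-0.100000:
  k1 = f(1.000000, -0.100000) = 0.811000
  k2 = f(1.150000, 0.021650) = 0.994058
  w ← -0.100000 + (0.15/2)·(0.811000 + 0.994058) = 0.035379
t=1.150000, w=0.035379:
  k1 = f(1.150000, 0.035379) = 0.987057
  k2 = f(1.300000, 0.183438) = 1.190847
  w ← 0.035379 + (0.15/2)·(0.987057 + 1.190847) = 0.198722
w(1.3) ≈ 0.1987

0.1987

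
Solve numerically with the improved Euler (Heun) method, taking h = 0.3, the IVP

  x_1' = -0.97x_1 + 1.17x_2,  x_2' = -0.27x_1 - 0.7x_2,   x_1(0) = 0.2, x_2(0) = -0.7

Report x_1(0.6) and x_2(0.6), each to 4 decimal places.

-0.1772, -0.4530

Heun on (x_1,x_2): k1 = f(x_n, state_n); k2 = f(x_n + h, state_n + h·k1); state_{n+1} = state_n + (h/2)·(k1 + k2).
0.000000: (0.200000, -0.700000)
  k1 = (-1.013000, 0.436000)
  predictor → (-0.103900, -0.569200)
  k2 = (-0.565181, 0.426493)
  → (-0.036727, -0.570626)
0.300000: (-0.036727, -0.570626)
  k1 = (-0.632007, 0.409355)
  predictor → (-0.226329, -0.447820)
  k2 = (-0.304410, 0.374583)
  → (-0.177190, -0.453035)
(x_1(0.6), x_2(0.6)) ≈ (-0.1772, -0.4530)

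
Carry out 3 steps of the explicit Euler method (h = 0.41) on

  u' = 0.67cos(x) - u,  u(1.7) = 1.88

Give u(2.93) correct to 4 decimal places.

0.0673

Euler: u_{n+1} = u_n + h·f(x_n, u_n).
x=1.700000, u=1.880000: f=-1.966326 → u ← 1.880000 + 0.41·(-1.966326) = 1.073806
x=2.110000, u=1.073806: f=-1.417820 → u ← 1.073806 + 0.41·(-1.417820) = 0.492500
x=2.520000, u=0.492500: f=-1.037178 → u ← 0.492500 + 0.41·(-1.037178) = 0.067257
u(2.93) ≈ 0.0673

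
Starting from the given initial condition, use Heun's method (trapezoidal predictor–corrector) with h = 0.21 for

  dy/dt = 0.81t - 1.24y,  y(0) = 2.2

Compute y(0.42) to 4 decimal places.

1.3790

Heun: k1 = f(t_n, y_n); k2 = f(t_n + h, y_n + h·k1); y_{n+1} = y_n + (h/2)·(k1 + k2).
t=0.000000, y=2.200000:
  k1 = f(0.000000, 2.200000) = -2.728000
  k2 = f(0.210000, 1.627120) = -1.847529
  y ← 2.200000 + (0.21/2)·(-2.728000 + (-1.847529)) = 1.719569
t=0.210000, y=1.719569:
  k1 = f(0.210000, 1.719569) = -1.962166
  k2 = f(0.420000, 1.307515) = -1.281118
  y ← 1.719569 + (0.21/2)·(-1.962166 + (-1.281118)) = 1.379025
y(0.42) ≈ 1.3790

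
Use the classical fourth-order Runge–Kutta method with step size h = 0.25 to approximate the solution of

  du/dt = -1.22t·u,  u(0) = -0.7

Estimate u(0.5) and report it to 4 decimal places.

RK4: k1 = f(t_n, u_n); k2 = f(t_n + h/2, u_n + (h/2)·k1); k3 = f(t_n + h/2, u_n + (h/2)·k2); k4 = f(t_n + h, u_n + h·k3); u_{n+1} = u_n + (h/6)·(k1 + 2k2 + 2k3 + k4).
t=0.000000, u=-0.700000:
  k1 = f(0.000000, -0.700000) = 0.000000
  k2 = f(0.125000, -0.700000) = 0.106750
  k3 = f(0.125000, -0.686656) = 0.104715
  k4 = f(0.250000, -0.673821) = 0.205515
  u ← -0.700000 + (0.25/6)·(k1 + 2k2 + 2k3 + k4) = -0.673815
t=0.250000, u=-0.673815:
  k1 = f(0.250000, -0.673815) = 0.205514
  k2 = f(0.375000, -0.648126) = 0.296517
  k3 = f(0.375000, -0.636750) = 0.291313
  k4 = f(0.500000, -0.600986) = 0.366602
  u ← -0.673815 + (0.25/6)·(k1 + 2k2 + 2k3 + k4) = -0.600991
u(0.5) ≈ -0.6010

-0.6010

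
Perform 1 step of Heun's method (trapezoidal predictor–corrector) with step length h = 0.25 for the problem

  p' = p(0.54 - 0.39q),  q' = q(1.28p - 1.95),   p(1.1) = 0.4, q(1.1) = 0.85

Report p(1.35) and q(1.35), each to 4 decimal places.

0.4277, 0.6012

Heun on (p,q): k1 = f(t_n, state_n); k2 = f(t_n + h, state_n + h·k1); state_{n+1} = state_n + (h/2)·(k1 + k2).
1.100000: (0.400000, 0.850000)
  k1 = (0.083400, -1.222300)
  predictor → (0.420850, 0.544425)
  k2 = (0.137902, -0.768354)
  → (0.427663, 0.601168)
(p(1.35), q(1.35)) ≈ (0.4277, 0.6012)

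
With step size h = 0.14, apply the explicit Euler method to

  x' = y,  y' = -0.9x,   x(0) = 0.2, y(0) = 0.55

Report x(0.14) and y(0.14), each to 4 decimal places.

0.2770, 0.5248

Euler on (x,y): x_{n+1} = x_n + h·x', y_{n+1} = y_n + h·y'.
0.000000: (0.200000, 0.550000); f=(0.550000, -0.180000) → (0.277000, 0.524800)
(x(0.14), y(0.14)) ≈ (0.2770, 0.5248)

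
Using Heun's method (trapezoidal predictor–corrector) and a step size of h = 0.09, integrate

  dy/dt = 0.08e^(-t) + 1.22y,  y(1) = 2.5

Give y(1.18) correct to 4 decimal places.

3.1181

Heun: k1 = f(t_n, y_n); k2 = f(t_n + h, y_n + h·k1); y_{n+1} = y_n + (h/2)·(k1 + k2).
t=1.000000, y=2.500000:
  k1 = f(1.000000, 2.500000) = 3.079430
  k2 = f(1.090000, 2.777149) = 3.415019
  y ← 2.500000 + (0.09/2)·(3.079430 + 3.415019) = 2.792250
t=1.090000, y=2.792250:
  k1 = f(1.090000, 2.792250) = 3.433443
  k2 = f(1.180000, 3.101260) = 3.808120
  y ← 2.792250 + (0.09/2)·(3.433443 + 3.808120) = 3.118121
y(1.18) ≈ 3.1181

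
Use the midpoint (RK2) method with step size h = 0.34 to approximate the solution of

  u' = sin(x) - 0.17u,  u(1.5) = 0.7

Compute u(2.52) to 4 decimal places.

1.3967

Midpoint: k1 = f(x_n, u_n); k2 = f(x_n + h/2, u_n + (h/2)·k1); u_{n+1} = u_n + h·k2.
x=1.500000, u=0.700000:
  k1 = f(1.500000, 0.700000) = 0.878495
  k2 = f(1.670000, 0.849344) = 0.850695
  u ← 0.700000 + 0.34·0.850695 = 0.989236
x=1.840000, u=0.989236:
  k1 = f(1.840000, 0.989236) = 0.795813
  k2 = f(2.010000, 1.124524) = 0.713921
  u ← 0.989236 + 0.34·0.713921 = 1.231970
x=2.180000, u=1.231970:
  k1 = f(2.180000, 1.231970) = 0.610669
  k2 = f(2.350000, 1.335783) = 0.484390
  u ← 1.231970 + 0.34·0.484390 = 1.396662
u(2.52) ≈ 1.3967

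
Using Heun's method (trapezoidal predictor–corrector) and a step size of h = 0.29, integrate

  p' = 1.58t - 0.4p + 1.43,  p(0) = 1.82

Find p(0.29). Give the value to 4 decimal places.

2.0782

Heun: k1 = f(t_n, p_n); k2 = f(t_n + h, p_n + h·k1); p_{n+1} = p_n + (h/2)·(k1 + k2).
t=0.000000, p=1.820000:
  k1 = f(0.000000, 1.820000) = 0.702000
  k2 = f(0.290000, 2.023580) = 1.078768
  p ← 1.820000 + (0.29/2)·(0.702000 + 1.078768) = 2.078211
p(0.29) ≈ 2.0782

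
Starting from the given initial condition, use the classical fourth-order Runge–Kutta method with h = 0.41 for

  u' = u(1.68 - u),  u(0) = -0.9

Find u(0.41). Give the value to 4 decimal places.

RK4: k1 = f(x_n, u_n); k2 = f(x_n + h/2, u_n + (h/2)·k1); k3 = f(x_n + h/2, u_n + (h/2)·k2); k4 = f(x_n + h, u_n + h·k3); u_{n+1} = u_n + (h/6)·(k1 + 2k2 + 2k3 + k4).
x=0.000000, u=-0.900000:
  k1 = f(0.000000, -0.900000) = -2.322000
  k2 = f(0.205000, -1.376010) = -4.205100
  k3 = f(0.205000, -1.762046) = -6.065041
  k4 = f(0.410000, -3.386667) = -17.159113
  u ← -0.900000 + (0.41/6)·(k1 + 2k2 + 2k3 + k4) = -3.634795
u(0.41) ≈ -3.6348

-3.6348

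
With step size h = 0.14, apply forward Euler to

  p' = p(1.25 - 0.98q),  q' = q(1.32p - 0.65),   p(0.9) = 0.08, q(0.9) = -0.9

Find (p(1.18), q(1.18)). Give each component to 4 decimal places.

Euler on (p,q): p_{n+1} = p_n + h·p', q_{n+1} = q_n + h·q'.
0.900000: (0.080000, -0.900000); f=(0.170560, 0.489960) → (0.103878, -0.831406)
1.040000: (0.103878, -0.831406); f=(0.214486, 0.426412) → (0.133906, -0.771708)
(p(1.18), q(1.18)) ≈ (0.1339, -0.7717)

0.1339, -0.7717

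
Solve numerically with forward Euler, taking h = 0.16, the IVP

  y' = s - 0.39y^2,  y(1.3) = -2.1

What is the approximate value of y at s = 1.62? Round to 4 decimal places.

-2.2267

Euler: y_{n+1} = y_n + h·f(s_n, y_n).
s=1.300000, y=-2.100000: f=-0.419900 → y ← -2.100000 + 0.16·(-0.419900) = -2.167184
s=1.460000, y=-2.167184: f=-0.371708 → y ← -2.167184 + 0.16·(-0.371708) = -2.226657
y(1.62) ≈ -2.2267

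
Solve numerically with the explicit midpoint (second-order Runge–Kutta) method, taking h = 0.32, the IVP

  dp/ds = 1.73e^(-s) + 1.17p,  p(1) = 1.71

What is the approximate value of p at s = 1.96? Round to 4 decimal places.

Midpoint: k1 = f(s_n, p_n); k2 = f(s_n + h/2, p_n + (h/2)·k1); p_{n+1} = p_n + h·k2.
s=1.000000, p=1.710000:
  k1 = f(1.000000, 1.710000) = 2.637131
  k2 = f(1.160000, 2.131941) = 3.036702
  p ← 1.710000 + 0.32·3.036702 = 2.681745
s=1.320000, p=2.681745:
  k1 = f(1.320000, 2.681745) = 3.599785
  k2 = f(1.480000, 3.257710) = 4.205334
  p ← 2.681745 + 0.32·4.205334 = 4.027452
s=1.640000, p=4.027452:
  k1 = f(1.640000, 4.027452) = 5.047704
  k2 = f(1.800000, 4.835084) = 5.943016
  p ← 4.027452 + 0.32·5.943016 = 5.929217
p(1.96) ≈ 5.9292

5.9292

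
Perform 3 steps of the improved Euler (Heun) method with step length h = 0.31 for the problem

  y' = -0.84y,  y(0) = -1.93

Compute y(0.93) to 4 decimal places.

-0.8932

Heun: k1 = f(t_n, y_n); k2 = f(t_n + h, y_n + h·k1); y_{n+1} = y_n + (h/2)·(k1 + k2).
t=0.000000, y=-1.930000:
  k1 = f(0.000000, -1.930000) = 1.621200
  k2 = f(0.310000, -1.427428) = 1.199040
  y ← -1.930000 + (0.31/2)·(1.621200 + 1.199040) = -1.492863
t=0.310000, y=-1.492863:
  k1 = f(0.310000, -1.492863) = 1.254005
  k2 = f(0.620000, -1.104121) = 0.927462
  y ← -1.492863 + (0.31/2)·(1.254005 + 0.927462) = -1.154736
t=0.620000, y=-1.154736:
  k1 = f(0.620000, -1.154736) = 0.969978
  k2 = f(0.930000, -0.854042) = 0.717396
  y ← -1.154736 + (0.31/2)·(0.969978 + 0.717396) = -0.893193
y(0.93) ≈ -0.8932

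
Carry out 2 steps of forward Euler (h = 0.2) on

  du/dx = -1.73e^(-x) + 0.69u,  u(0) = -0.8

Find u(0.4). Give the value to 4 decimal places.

Euler: u_{n+1} = u_n + h·f(x_n, u_n).
x=0.000000, u=-0.800000: f=-2.282000 → u ← -0.800000 + 0.2·(-2.282000) = -1.256400
x=0.200000, u=-1.256400: f=-2.283320 → u ← -1.256400 + 0.2·(-2.283320) = -1.713064
u(0.4) ≈ -1.7131

-1.7131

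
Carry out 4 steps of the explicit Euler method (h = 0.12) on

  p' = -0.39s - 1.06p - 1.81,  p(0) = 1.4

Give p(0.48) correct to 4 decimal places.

Euler: p_{n+1} = p_n + h·f(s_n, p_n).
s=0.000000, p=1.400000: f=-3.294000 → p ← 1.400000 + 0.12·(-3.294000) = 1.004720
s=0.120000, p=1.004720: f=-2.921803 → p ← 1.004720 + 0.12·(-2.921803) = 0.654104
s=0.240000, p=0.654104: f=-2.596950 → p ← 0.654104 + 0.12·(-2.596950) = 0.342470
s=0.360000, p=0.342470: f=-2.313418 → p ← 0.342470 + 0.12·(-2.313418) = 0.064859
p(0.48) ≈ 0.0649

0.0649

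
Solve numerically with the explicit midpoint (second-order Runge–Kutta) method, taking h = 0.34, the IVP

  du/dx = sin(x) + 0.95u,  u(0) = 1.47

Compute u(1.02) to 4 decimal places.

Midpoint: k1 = f(x_n, u_n); k2 = f(x_n + h/2, u_n + (h/2)·k1); u_{n+1} = u_n + h·k2.
x=0.000000, u=1.470000:
  k1 = f(0.000000, 1.470000) = 1.396500
  k2 = f(0.170000, 1.707405) = 1.791217
  u ← 1.470000 + 0.34·1.791217 = 2.079014
x=0.340000, u=2.079014:
  k1 = f(0.340000, 2.079014) = 2.308550
  k2 = f(0.510000, 2.471467) = 2.836071
  u ← 2.079014 + 0.34·2.836071 = 3.043278
x=0.680000, u=3.043278:
  k1 = f(0.680000, 3.043278) = 3.519907
  k2 = f(0.850000, 3.641662) = 4.210860
  u ← 3.043278 + 0.34·4.210860 = 4.474970
u(1.02) ≈ 4.4750

4.4750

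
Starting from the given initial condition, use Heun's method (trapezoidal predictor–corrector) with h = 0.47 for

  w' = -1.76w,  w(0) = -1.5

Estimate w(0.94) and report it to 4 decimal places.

Heun: k1 = f(s_n, w_n); k2 = f(s_n + h, w_n + h·k1); w_{n+1} = w_n + (h/2)·(k1 + k2).
s=0.000000, w=-1.500000:
  k1 = f(0.000000, -1.500000) = 2.640000
  k2 = f(0.470000, -0.259200) = 0.456192
  w ← -1.500000 + (0.47/2)·(2.640000 + 0.456192) = -0.772395
s=0.470000, w=-0.772395:
  k1 = f(0.470000, -0.772395) = 1.359415
  k2 = f(0.940000, -0.133470) = 0.234907
  w ← -0.772395 + (0.47/2)·(1.359415 + 0.234907) = -0.397729
w(0.94) ≈ -0.3977

-0.3977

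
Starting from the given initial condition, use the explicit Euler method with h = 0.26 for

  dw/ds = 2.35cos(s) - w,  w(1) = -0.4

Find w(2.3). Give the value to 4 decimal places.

-0.2672

Euler: w_{n+1} = w_n + h·f(s_n, w_n).
s=1.000000, w=-0.400000: f=1.669710 → w ← -0.400000 + 0.26·1.669710 = 0.034125
s=1.260000, w=0.034125: f=0.684545 → w ← 0.034125 + 0.26·0.684545 = 0.212106
s=1.520000, w=0.212106: f=-0.092786 → w ← 0.212106 + 0.26·(-0.092786) = 0.187982
s=1.780000, w=0.187982: f=-0.676032 → w ← 0.187982 + 0.26·(-0.676032) = 0.012214
s=2.040000, w=0.012214: f=-1.074828 → w ← 0.012214 + 0.26·(-1.074828) = -0.267242
w(2.3) ≈ -0.2672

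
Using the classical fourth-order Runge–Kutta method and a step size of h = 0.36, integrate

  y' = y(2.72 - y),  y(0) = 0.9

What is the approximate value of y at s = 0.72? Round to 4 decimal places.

2.1154

RK4: k1 = f(s_n, y_n); k2 = f(s_n + h/2, y_n + (h/2)·k1); k3 = f(s_n + h/2, y_n + (h/2)·k2); k4 = f(s_n + h, y_n + h·k3); y_{n+1} = y_n + (h/6)·(k1 + 2k2 + 2k3 + k4).
s=0.000000, y=0.900000:
  k1 = f(0.000000, 0.900000) = 1.638000
  k2 = f(0.180000, 1.194840) = 1.822322
  k3 = f(0.180000, 1.228018) = 1.832181
  k4 = f(0.360000, 1.559585) = 1.809766
  y ← 0.900000 + (0.36/6)·(k1 + 2k2 + 2k3 + k4) = 1.545406
s=0.360000, y=1.545406:
  k1 = f(0.360000, 1.545406) = 1.815225
  k2 = f(0.540000, 1.872147) = 1.587306
  k3 = f(0.540000, 1.831121) = 1.627645
  k4 = f(0.720000, 2.131358) = 1.254606
  y ← 1.545406 + (0.36/6)·(k1 + 2k2 + 2k3 + k4) = 2.115390
y(0.72) ≈ 2.1154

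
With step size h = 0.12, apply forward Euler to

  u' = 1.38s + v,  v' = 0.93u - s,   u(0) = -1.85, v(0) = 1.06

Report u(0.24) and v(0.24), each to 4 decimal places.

Euler on (u,v): u_{n+1} = u_n + h·u', v_{n+1} = v_n + h·v'.
0.000000: (-1.850000, 1.060000); f=(1.060000, -1.720500) → (-1.722800, 0.853540)
0.120000: (-1.722800, 0.853540); f=(1.019140, -1.722204) → (-1.600503, 0.646876)
(u(0.24), v(0.24)) ≈ (-1.6005, 0.6469)

-1.6005, 0.6469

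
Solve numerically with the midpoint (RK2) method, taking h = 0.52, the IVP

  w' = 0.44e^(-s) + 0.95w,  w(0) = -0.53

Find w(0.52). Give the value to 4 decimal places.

-0.6236

Midpoint: k1 = f(s_n, w_n); k2 = f(s_n + h/2, w_n + (h/2)·k1); w_{n+1} = w_n + h·k2.
s=0.000000, w=-0.530000:
  k1 = f(0.000000, -0.530000) = -0.063500
  k2 = f(0.260000, -0.546510) = -0.179922
  w ← -0.530000 + 0.52·(-0.179922) = -0.623559
w(0.52) ≈ -0.6236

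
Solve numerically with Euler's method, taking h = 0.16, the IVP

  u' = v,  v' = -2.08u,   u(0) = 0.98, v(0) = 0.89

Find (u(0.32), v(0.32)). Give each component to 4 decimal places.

1.2126, 0.1903

Euler on (u,v): u_{n+1} = u_n + h·u', v_{n+1} = v_n + h·v'.
0.000000: (0.980000, 0.890000); f=(0.890000, -2.038400) → (1.122400, 0.563856)
0.160000: (1.122400, 0.563856); f=(0.563856, -2.334592) → (1.212617, 0.190321)
(u(0.32), v(0.32)) ≈ (1.2126, 0.1903)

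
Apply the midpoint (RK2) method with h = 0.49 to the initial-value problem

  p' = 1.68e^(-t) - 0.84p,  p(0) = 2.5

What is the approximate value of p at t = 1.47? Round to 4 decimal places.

1.3517

Midpoint: k1 = f(t_n, p_n); k2 = f(t_n + h/2, p_n + (h/2)·k1); p_{n+1} = p_n + h·k2.
t=0.000000, p=2.500000:
  k1 = f(0.000000, 2.500000) = -0.420000
  k2 = f(0.245000, 2.397100) = -0.698620
  p ← 2.500000 + 0.49·(-0.698620) = 2.157676
t=0.490000, p=2.157676:
  k1 = f(0.490000, 2.157676) = -0.783236
  k2 = f(0.735000, 1.965783) = -0.845689
  p ← 2.157676 + 0.49·(-0.845689) = 1.743288
t=0.980000, p=1.743288:
  k1 = f(0.980000, 1.743288) = -0.833840
  k2 = f(1.225000, 1.538998) = -0.799245
  p ← 1.743288 + 0.49·(-0.799245) = 1.351658
p(1.47) ≈ 1.3517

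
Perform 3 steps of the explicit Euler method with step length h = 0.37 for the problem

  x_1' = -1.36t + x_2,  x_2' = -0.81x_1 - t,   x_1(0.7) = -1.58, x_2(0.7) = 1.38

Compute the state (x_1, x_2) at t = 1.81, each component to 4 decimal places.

Euler on (x_1,x_2): x_1_{n+1} = x_1_n + h·x_1', x_2_{n+1} = x_2_n + h·x_2'.
0.700000: (-1.580000, 1.380000); f=(0.428000, 0.579800) → (-1.421640, 1.594526)
1.070000: (-1.421640, 1.594526); f=(0.139326, 0.081528) → (-1.370089, 1.624692)
1.440000: (-1.370089, 1.624692); f=(-0.333708, -0.330228) → (-1.493562, 1.502507)
(x_1(1.81), x_2(1.81)) ≈ (-1.4936, 1.5025)

-1.4936, 1.5025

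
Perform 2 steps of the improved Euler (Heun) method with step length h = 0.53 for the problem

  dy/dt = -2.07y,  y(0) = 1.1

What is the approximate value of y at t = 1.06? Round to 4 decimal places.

0.2802

Heun: k1 = f(t_n, y_n); k2 = f(t_n + h, y_n + h·k1); y_{n+1} = y_n + (h/2)·(k1 + k2).
t=0.000000, y=1.100000:
  k1 = f(0.000000, 1.100000) = -2.277000
  k2 = f(0.530000, -0.106810) = 0.221097
  y ← 1.100000 + (0.53/2)·(-2.277000 + 0.221097) = 0.555186
t=0.530000, y=0.555186:
  k1 = f(0.530000, 0.555186) = -1.149234
  k2 = f(1.060000, -0.053909) = 0.111591
  y ← 0.555186 + (0.53/2)·(-1.149234 + 0.111591) = 0.280210
y(1.06) ≈ 0.2802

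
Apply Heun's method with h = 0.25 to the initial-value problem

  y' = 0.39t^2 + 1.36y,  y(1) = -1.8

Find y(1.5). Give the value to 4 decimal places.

-3.1074

Heun: k1 = f(t_n, y_n); k2 = f(t_n + h, y_n + h·k1); y_{n+1} = y_n + (h/2)·(k1 + k2).
t=1.000000, y=-1.800000:
  k1 = f(1.000000, -1.800000) = -2.058000
  k2 = f(1.250000, -2.314500) = -2.538345
  y ← -1.800000 + (0.25/2)·(-2.058000 + (-2.538345)) = -2.374543
t=1.250000, y=-2.374543:
  k1 = f(1.250000, -2.374543) = -2.620004
  k2 = f(1.500000, -3.029544) = -3.242680
  y ← -2.374543 + (0.25/2)·(-2.620004 + (-3.242680)) = -3.107379
y(1.5) ≈ -3.1074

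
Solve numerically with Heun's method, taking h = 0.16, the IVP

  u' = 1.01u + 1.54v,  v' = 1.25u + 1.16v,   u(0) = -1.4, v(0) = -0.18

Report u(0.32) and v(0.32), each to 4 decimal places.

-2.2350, -1.0809

Heun on (u,v): k1 = f(s_n, state_n); k2 = f(s_n + h, state_n + h·k1); state_{n+1} = state_n + (h/2)·(k1 + k2).
0.000000: (-1.400000, -0.180000)
  k1 = (-1.691200, -1.958800)
  predictor → (-1.670592, -0.493408)
  k2 = (-2.447146, -2.660593)
  → (-1.731068, -0.549551)
0.160000: (-1.731068, -0.549551)
  k1 = (-2.594688, -2.801314)
  predictor → (-2.146218, -0.997762)
  k2 = (-3.704233, -3.840176)
  → (-2.234981, -1.080871)
(u(0.32), v(0.32)) ≈ (-2.2350, -1.0809)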